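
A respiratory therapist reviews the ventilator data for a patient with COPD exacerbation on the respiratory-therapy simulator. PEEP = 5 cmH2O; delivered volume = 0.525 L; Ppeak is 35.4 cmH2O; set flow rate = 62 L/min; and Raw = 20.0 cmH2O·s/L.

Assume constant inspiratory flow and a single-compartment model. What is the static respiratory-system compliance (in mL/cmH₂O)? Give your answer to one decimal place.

Flow: 62 L/min ÷ 60 = 1.0333 L/s.
Equation of motion (constant flow): PIP = Vt/C + R·V̇ + PEEP.
Vt/C = PIP − R·V̇ − PEEP = 35.4 − 20.0×1.0333 − 5 = 35.4 − 20.666 − 5 = 9.734 cmH2O.
C = Vt / 9.734 = 525 / 9.734 = 53.935 mL/cmH2O.

53.9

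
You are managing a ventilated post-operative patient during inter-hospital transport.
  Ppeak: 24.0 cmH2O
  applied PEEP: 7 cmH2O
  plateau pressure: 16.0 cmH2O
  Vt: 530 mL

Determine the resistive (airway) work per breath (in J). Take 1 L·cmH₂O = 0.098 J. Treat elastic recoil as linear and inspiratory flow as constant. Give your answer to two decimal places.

0.42

With constant inspiratory flow the resistive pressure is constant at PIP − Pplat = 24.0 − 16.0 = 8.0 cmH2O, so resistive work = 8.0 × 0.530 = 4.24 L·cmH2O.
× 0.098 J/(L·cmH2O) → 0.4155 J.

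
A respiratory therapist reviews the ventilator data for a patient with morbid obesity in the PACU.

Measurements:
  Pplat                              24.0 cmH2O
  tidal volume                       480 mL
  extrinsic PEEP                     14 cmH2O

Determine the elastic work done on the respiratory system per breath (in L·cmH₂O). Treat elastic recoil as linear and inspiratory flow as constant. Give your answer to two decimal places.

Elastic work ≈ ½ × (Pplat − PEEP) × Vt = 0.5 × (24.0 − 14) × 0.480 L = 0.5 × 10.0 × 0.480 = 2.4 L·cmH2O.

2.40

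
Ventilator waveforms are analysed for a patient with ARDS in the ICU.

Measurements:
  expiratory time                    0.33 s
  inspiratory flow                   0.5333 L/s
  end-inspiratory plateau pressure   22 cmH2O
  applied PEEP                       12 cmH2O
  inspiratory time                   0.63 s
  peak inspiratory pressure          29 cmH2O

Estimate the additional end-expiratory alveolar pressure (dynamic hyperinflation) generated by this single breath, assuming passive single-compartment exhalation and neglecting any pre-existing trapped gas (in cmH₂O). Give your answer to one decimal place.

Vt = flow × Ti = 0.5333 L/s × 0.63 s × 1000 mL/L = 335.98 mL.
R = (PIP − Pplat)/V̇ = (29 − 22) / 0.5333 = 7.0/0.5333 = 13.126 cmH2O·s/L.
C = Vt/(Pplat − PEEP) = 335.98 / (22 − 12) = 335.98/10.0 = 33.598 mL/cmH2O.
τ = R × C = 13.126 × 0.0336 L/cmH2O = 0.441 s.
Fraction remaining = e^(−Te/τ) = e^(−0.33/0.441) = 0.4732; trapped volume = 335.98 × 0.4732 = 158.99 mL.
Additional alveolar pressure from trapping ≈ V_trapped / C = 158.99 / 33.598 = 4.732 cmH2O.

4.7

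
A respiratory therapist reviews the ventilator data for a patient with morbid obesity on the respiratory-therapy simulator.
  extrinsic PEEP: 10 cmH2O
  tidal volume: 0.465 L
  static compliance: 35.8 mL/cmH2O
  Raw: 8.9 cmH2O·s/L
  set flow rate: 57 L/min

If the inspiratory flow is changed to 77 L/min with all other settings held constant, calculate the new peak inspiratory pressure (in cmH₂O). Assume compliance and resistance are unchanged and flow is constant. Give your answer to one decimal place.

Flow: 57 L/min ÷ 60 = 0.95 L/s.
New flow: 77 L/min ÷ 60 = 1.2833 L/s.
PIP = Vt/C + R·V̇ + PEEP (constant-flow equation of motion).
Only the resistive term changes: ΔPIP = R × ΔV̇ = 8.9 × (1.2833 − 0.95) = 8.9 × 0.3333 = 2.966 cmH2O.
Original PIP = 465/35.8 + 8.9×0.95 + 10 = 31.444 cmH2O; new PIP = 31.444 + (2.966) = 34.41 cmH2O.

34.4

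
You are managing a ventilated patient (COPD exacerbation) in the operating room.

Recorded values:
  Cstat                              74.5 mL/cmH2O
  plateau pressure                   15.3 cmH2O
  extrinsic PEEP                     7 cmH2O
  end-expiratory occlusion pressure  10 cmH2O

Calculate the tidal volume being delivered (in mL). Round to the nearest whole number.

395

End-expiratory occlusion gives total PEEP = 10 cmH2O (intrinsic PEEP = 10 − 7 = 3). Use total PEEP for the elastic gradient.
Vt = Cstat × (Pplat − PEEPtotal) = 74.5 × (15.3 − 10) = 74.5 × 5.3 = 394.85 mL.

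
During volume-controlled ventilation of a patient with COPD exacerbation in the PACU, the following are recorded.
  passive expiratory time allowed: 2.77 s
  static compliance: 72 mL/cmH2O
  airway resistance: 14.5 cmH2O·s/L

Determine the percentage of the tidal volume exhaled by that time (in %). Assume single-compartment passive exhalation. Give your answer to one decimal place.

τ = R × C = 14.5 × 72 mL/cmH2O = 14.5 × 0.072 L/cmH2O = 1.044 s.
Passive exhalation: V(t)/V₀ = e^(−t/τ) = e^(−2.77/1.044) = 0.07042.
Fraction exhaled = 1 − 0.07042 = 0.9296 → 92.96%.

93.0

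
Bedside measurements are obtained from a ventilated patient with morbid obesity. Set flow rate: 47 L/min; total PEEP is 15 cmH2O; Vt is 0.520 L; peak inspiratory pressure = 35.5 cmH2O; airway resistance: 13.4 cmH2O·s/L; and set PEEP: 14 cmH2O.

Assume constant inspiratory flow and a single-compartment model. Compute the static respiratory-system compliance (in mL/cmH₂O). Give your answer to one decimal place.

Flow: 47 L/min ÷ 60 = 0.7833 L/s.
Total PEEP = 15 cmH2O (set 14 + intrinsic 1); this is the baseline alveolar pressure.
Equation of motion (constant flow): PIP = Vt/C + R·V̇ + PEEP.
Vt/C = PIP − R·V̇ − PEEP = 35.5 − 13.4×0.7833 − 15 = 35.5 − 10.496 − 15 = 10.004 cmH2O.
C = Vt / 10.004 = 520 / 10.004 = 51.979 mL/cmH2O.

52.0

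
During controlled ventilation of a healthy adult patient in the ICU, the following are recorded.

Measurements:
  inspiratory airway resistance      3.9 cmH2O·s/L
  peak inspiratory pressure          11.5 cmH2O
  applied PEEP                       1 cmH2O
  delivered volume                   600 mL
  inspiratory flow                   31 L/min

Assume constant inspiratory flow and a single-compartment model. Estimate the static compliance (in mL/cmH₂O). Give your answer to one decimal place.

Flow: 31 L/min ÷ 60 = 0.5167 L/s.
Equation of motion (constant flow): PIP = Vt/C + R·V̇ + PEEP.
Vt/C = PIP − R·V̇ − PEEP = 11.5 − 3.9×0.5167 − 1 = 11.5 − 2.015 − 1 = 8.485 cmH2O.
C = Vt / 8.485 = 600 / 8.485 = 70.713 mL/cmH2O.

70.7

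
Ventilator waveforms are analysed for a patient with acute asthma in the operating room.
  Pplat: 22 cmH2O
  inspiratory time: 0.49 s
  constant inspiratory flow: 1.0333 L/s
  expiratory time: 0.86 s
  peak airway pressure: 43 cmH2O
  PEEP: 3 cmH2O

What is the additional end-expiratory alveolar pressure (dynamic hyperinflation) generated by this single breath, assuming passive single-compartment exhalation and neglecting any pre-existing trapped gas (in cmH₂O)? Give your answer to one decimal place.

Vt = flow × Ti = 1.0333 L/s × 0.49 s × 1000 mL/L = 506.32 mL.
R = (PIP − Pplat)/V̇ = (43 − 22) / 1.0333 = 21.0/1.0333 = 20.323 cmH2O·s/L.
C = Vt/(Pplat − PEEP) = 506.32 / (22 − 3) = 506.32/19.0 = 26.648 mL/cmH2O.
τ = R × C = 20.323 × 0.02665 L/cmH2O = 0.5416 s.
Fraction remaining = e^(−Te/τ) = e^(−0.86/0.5416) = 0.2044; trapped volume = 506.32 × 0.2044 = 103.49 mL.
Additional alveolar pressure from trapping ≈ V_trapped / C = 103.49 / 26.648 = 3.884 cmH2O.

3.9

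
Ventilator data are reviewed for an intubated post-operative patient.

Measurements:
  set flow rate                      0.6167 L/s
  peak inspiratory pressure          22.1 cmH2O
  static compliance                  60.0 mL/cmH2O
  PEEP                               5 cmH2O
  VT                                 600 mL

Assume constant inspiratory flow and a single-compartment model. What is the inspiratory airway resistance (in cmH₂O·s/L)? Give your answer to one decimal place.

11.5

Equation of motion (constant flow): PIP = Vt/C + R·V̇ + PEEP.
R·V̇ = PIP − Vt/C − PEEP = 22.1 − 600/60.0 − 5 = 22.1 − 10.0 − 5 = 7.1 cmH2O.
R = 7.1 / 0.6167 = 11.513 cmH2O·s/L.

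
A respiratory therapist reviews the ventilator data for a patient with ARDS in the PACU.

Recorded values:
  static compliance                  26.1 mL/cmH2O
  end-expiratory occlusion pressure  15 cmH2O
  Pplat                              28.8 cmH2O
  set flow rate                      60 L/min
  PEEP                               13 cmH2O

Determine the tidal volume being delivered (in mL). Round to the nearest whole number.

End-expiratory occlusion gives total PEEP = 15 cmH2O (intrinsic PEEP = 15 − 13 = 2). Use total PEEP for the elastic gradient.
Vt = Cstat × (Pplat − PEEPtotal) = 26.1 × (28.8 − 15) = 26.1 × 13.8 = 360.18 mL.

360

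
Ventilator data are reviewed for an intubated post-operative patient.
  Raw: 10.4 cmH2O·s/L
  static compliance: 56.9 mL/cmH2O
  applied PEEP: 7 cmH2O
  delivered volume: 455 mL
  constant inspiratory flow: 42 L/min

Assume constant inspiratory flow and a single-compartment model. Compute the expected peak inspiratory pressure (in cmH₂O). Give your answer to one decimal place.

Flow: 42 L/min ÷ 60 = 0.7 L/s.
Equation of motion (constant flow): PIP = Vt/C + R·V̇ + PEEP.
PIP = 455/56.9 + 10.4×0.7 + 7 = 7.996 + 7.28 + 7 = 22.276 cmH2O.

22.3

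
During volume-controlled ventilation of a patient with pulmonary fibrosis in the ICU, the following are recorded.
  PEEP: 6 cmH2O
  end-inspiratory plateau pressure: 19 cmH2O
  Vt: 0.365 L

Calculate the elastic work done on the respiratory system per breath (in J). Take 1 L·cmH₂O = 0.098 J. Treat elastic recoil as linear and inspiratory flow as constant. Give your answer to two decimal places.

0.23

Elastic work ≈ ½ × (Pplat − PEEP) × Vt = 0.5 × (19 − 6) × 0.365 L = 0.5 × 13.0 × 0.365 = 2.373 L·cmH2O.
× 0.098 J/(L·cmH2O) → 0.2326 J.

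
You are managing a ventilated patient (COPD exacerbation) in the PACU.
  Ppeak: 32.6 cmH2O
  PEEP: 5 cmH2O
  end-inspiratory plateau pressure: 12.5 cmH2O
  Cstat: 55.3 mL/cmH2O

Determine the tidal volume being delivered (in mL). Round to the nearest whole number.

415

Vt = Cstat × (Pplat − PEEP) = 55.3 × (12.5 − 5) = 55.3 × 7.5 = 414.75 mL.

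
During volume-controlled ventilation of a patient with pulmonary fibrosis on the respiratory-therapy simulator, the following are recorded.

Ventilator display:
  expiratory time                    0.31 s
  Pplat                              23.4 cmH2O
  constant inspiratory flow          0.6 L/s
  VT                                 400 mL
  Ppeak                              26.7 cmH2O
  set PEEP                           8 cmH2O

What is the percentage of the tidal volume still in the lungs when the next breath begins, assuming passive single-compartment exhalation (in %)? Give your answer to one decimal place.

R = (PIP − Pplat)/V̇ = (26.7 − 23.4) / 0.6 = 3.3/0.6 = 5.5 cmH2O·s/L.
C = Vt/(Pplat − PEEP) = 400.0 / (23.4 − 8) = 400.0/15.4 = 25.974 mL/cmH2O.
τ = R × C = 5.5 × 0.02597 L/cmH2O = 0.1428 s.
Fraction remaining at end-expiration = e^(−Te/τ) = e^(−0.31/0.1428) = 0.1141 → 11.41%.

11.4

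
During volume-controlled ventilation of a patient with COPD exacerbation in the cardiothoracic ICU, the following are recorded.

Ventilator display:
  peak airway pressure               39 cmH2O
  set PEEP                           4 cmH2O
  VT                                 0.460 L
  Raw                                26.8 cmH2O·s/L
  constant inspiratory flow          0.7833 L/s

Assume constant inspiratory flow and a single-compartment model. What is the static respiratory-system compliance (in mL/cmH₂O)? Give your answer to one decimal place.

Equation of motion (constant flow): PIP = Vt/C + R·V̇ + PEEP.
Vt/C = PIP − R·V̇ − PEEP = 39 − 26.8×0.7833 − 4 = 39 − 20.992 − 4 = 14.008 cmH2O.
C = Vt / 14.008 = 460 / 14.008 = 32.838 mL/cmH2O.

32.8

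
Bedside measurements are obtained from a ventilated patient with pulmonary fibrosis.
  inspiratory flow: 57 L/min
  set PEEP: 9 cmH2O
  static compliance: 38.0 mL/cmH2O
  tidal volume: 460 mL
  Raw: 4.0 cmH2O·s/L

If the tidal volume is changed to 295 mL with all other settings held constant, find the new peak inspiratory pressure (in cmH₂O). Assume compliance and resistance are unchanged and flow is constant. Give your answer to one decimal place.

Flow: 57 L/min ÷ 60 = 0.95 L/s.
PIP = Vt/C + R·V̇ + PEEP (constant-flow equation of motion).
Only the elastic term changes: ΔPIP = ΔVt / C = (295 − 460) / 38.0 = -4.342 cmH2O.
Original PIP = 460/38.0 + 4.0×0.95 + 9 = 24.905 cmH2O; new PIP = 24.905 + (-4.342) = 20.563 cmH2O.

20.6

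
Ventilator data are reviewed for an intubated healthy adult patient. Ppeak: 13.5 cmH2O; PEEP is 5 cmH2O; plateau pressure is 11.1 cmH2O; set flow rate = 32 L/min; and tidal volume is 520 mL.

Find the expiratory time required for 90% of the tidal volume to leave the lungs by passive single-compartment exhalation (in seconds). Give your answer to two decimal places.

0.88

Flow: 32 L/min ÷ 60 = 0.5333 L/s.
R = (PIP − Pplat)/V̇ = (13.5 − 11.1) / 0.5333 = 2.4/0.5333 = 4.5 cmH2O·s/L.
C = Vt/(Pplat − PEEP) = 520.0 / (11.1 − 5) = 520.0/6.1 = 85.246 mL/cmH2O.
τ = R × C = 4.5 × 0.08525 L/cmH2O = 0.3836 s.
t = −τ·ln(1 − 0.90) = −0.3836·ln(0.1) = 0.8833 s.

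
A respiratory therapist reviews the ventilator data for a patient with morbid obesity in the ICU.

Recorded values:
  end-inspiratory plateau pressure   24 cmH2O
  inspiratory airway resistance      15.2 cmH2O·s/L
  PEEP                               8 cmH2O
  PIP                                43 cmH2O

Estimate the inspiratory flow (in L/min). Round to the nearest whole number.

75

flow = (PIP − Pplat) / Raw = (43 − 24) / 15.2 = 1.25 L/s × 60 = 75.0 L/min.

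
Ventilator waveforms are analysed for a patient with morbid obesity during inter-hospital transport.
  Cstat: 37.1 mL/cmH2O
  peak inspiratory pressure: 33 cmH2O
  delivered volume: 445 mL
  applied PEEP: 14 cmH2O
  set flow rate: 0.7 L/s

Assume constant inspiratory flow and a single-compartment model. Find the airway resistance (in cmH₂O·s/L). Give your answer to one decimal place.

Equation of motion (constant flow): PIP = Vt/C + R·V̇ + PEEP.
R·V̇ = PIP − Vt/C − PEEP = 33 − 445/37.1 − 14 = 33 − 11.995 − 14 = 7.005 cmH2O.
R = 7.005 / 0.7 = 10.007 cmH2O·s/L.

10.0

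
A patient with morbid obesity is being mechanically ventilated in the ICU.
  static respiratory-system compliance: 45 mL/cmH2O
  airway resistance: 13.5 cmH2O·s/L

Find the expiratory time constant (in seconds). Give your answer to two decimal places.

0.61

τ = R × C = 13.5 × 45 mL/cmH2O = 13.5 × 0.045 L/cmH2O = 0.6075 s.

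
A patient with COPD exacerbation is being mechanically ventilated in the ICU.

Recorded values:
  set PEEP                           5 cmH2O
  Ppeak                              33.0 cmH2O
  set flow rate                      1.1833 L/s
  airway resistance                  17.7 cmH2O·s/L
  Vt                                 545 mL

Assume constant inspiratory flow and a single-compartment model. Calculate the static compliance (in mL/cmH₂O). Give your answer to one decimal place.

Equation of motion (constant flow): PIP = Vt/C + R·V̇ + PEEP.
Vt/C = PIP − R·V̇ − PEEP = 33.0 − 17.7×1.1833 − 5 = 33.0 − 20.944 − 5 = 7.056 cmH2O.
C = Vt / 7.056 = 545 / 7.056 = 77.239 mL/cmH2O.

77.2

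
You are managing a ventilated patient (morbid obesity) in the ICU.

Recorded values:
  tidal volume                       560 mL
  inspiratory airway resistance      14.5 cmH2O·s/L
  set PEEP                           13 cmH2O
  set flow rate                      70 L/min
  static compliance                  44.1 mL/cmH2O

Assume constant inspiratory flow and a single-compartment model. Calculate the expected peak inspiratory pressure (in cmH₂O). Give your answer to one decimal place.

Flow: 70 L/min ÷ 60 = 1.1667 L/s.
Equation of motion (constant flow): PIP = Vt/C + R·V̇ + PEEP.
PIP = 560/44.1 + 14.5×1.1667 + 13 = 12.698 + 16.917 + 13 = 42.615 cmH2O.

42.6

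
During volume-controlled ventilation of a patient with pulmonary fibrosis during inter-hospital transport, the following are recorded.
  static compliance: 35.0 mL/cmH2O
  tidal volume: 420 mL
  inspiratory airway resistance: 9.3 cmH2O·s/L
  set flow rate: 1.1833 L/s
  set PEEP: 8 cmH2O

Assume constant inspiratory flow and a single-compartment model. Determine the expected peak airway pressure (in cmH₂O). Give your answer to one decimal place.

31.0

Equation of motion (constant flow): PIP = Vt/C + R·V̇ + PEEP.
PIP = 420/35.0 + 9.3×1.1833 + 8 = 12.0 + 11.005 + 8 = 31.005 cmH2O.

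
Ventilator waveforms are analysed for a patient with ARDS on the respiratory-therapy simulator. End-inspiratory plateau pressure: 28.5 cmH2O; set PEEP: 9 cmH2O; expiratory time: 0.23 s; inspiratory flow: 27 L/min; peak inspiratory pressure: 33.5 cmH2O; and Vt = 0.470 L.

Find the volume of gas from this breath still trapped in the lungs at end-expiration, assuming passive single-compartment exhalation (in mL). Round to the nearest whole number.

Flow: 27 L/min ÷ 60 = 0.45 L/s.
R = (PIP − Pplat)/V̇ = (33.5 − 28.5) / 0.45 = 5.0/0.45 = 11.111 cmH2O·s/L.
C = Vt/(Pplat − PEEP) = 470.0 / (28.5 − 9) = 470.0/19.5 = 24.103 mL/cmH2O.
τ = R × C = 11.111 × 0.0241 L/cmH2O = 0.2678 s.
Fraction remaining = e^(−Te/τ) = e^(−0.23/0.2678) = 0.4236.
Trapped volume = 470.0 × 0.4236 = 199.09 mL.

199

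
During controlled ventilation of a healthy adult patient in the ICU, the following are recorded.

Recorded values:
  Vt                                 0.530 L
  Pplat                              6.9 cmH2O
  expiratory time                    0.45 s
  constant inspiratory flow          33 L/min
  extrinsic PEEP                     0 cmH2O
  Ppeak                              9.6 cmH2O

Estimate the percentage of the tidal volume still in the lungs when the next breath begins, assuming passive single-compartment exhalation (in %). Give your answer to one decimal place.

30.3

Flow: 33 L/min ÷ 60 = 0.55 L/s.
R = (PIP − Pplat)/V̇ = (9.6 − 6.9) / 0.55 = 2.7/0.55 = 4.909 cmH2O·s/L.
C = Vt/(Pplat − PEEP) = 530.0 / (6.9 − 0) = 530.0/6.9 = 76.812 mL/cmH2O.
τ = R × C = 4.909 × 0.07681 L/cmH2O = 0.3771 s.
Fraction remaining at end-expiration = e^(−Te/τ) = e^(−0.45/0.3771) = 0.3032 → 30.32%.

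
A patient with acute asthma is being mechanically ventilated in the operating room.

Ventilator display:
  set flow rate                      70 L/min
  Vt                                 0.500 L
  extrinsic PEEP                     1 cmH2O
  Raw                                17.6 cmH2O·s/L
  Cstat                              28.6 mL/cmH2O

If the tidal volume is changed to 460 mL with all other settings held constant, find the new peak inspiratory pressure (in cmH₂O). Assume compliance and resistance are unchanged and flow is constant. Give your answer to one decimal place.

37.6

Flow: 70 L/min ÷ 60 = 1.1667 L/s.
PIP = Vt/C + R·V̇ + PEEP (constant-flow equation of motion).
Only the elastic term changes: ΔPIP = ΔVt / C = (460 − 500) / 28.6 = -1.399 cmH2O.
Original PIP = 500/28.6 + 17.6×1.1667 + 1 = 39.016 cmH2O; new PIP = 39.016 + (-1.399) = 37.617 cmH2O.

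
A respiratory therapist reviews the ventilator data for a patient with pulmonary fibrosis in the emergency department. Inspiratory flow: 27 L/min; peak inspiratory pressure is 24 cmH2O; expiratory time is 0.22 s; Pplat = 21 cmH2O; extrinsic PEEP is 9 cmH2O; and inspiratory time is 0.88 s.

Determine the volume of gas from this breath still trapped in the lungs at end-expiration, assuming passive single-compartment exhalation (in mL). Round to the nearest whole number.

146

Flow: 27 L/min ÷ 60 = 0.45 L/s.
Vt = flow × Ti = 0.45 L/s × 0.88 s × 1000 mL/L = 396.0 mL.
R = (PIP − Pplat)/V̇ = (24 − 21) / 0.45 = 3.0/0.45 = 6.667 cmH2O·s/L.
C = Vt/(Pplat − PEEP) = 396.0 / (21 − 9) = 396.0/12.0 = 33.0 mL/cmH2O.
τ = R × C = 6.667 × 0.033 L/cmH2O = 0.22 s.
Fraction remaining = e^(−Te/τ) = e^(−0.22/0.22) = 0.3679.
Trapped volume = 396.0 × 0.3679 = 145.69 mL.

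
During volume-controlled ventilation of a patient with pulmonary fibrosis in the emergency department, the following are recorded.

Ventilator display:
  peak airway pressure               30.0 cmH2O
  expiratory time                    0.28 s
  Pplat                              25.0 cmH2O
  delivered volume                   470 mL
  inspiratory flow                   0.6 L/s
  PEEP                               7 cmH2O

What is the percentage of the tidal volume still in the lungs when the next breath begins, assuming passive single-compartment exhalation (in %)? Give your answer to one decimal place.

27.6

R = (PIP − Pplat)/V̇ = (30.0 − 25.0) / 0.6 = 5.0/0.6 = 8.333 cmH2O·s/L.
C = Vt/(Pplat − PEEP) = 470.0 / (25.0 − 7) = 470.0/18.0 = 26.111 mL/cmH2O.
τ = R × C = 8.333 × 0.02611 L/cmH2O = 0.2176 s.
Fraction remaining at end-expiration = e^(−Te/τ) = e^(−0.28/0.2176) = 0.2762 → 27.62%.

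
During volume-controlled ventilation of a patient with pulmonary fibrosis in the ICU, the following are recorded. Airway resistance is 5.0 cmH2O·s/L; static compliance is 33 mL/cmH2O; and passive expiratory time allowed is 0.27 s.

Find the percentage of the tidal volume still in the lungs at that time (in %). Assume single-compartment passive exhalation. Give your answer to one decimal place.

19.5

τ = R × C = 5.0 × 33 mL/cmH2O = 5.0 × 0.033 L/cmH2O = 0.165 s.
Passive exhalation: V(t)/V₀ = e^(−t/τ) = e^(−0.27/0.165) = 0.1947.
Fraction remaining = 0.1947 → 19.47%.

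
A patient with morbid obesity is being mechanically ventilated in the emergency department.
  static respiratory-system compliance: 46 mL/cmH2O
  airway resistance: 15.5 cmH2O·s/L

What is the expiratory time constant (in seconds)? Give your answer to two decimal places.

τ = R × C = 15.5 × 46 mL/cmH2O = 15.5 × 0.046 L/cmH2O = 0.713 s.

0.71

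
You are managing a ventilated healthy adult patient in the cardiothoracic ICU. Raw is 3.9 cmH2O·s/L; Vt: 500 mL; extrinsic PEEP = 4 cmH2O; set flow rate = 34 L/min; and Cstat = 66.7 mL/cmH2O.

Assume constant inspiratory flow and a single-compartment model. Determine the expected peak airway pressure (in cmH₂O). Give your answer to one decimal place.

Flow: 34 L/min ÷ 60 = 0.5667 L/s.
Equation of motion (constant flow): PIP = Vt/C + R·V̇ + PEEP.
PIP = 500/66.7 + 3.9×0.5667 + 4 = 7.496 + 2.21 + 4 = 13.706 cmH2O.

13.7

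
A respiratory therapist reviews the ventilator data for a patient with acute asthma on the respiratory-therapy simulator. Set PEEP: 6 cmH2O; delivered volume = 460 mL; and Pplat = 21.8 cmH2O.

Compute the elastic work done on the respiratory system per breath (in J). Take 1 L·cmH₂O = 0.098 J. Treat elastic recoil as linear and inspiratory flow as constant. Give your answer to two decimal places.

0.36

Elastic work ≈ ½ × (Pplat − PEEP) × Vt = 0.5 × (21.8 − 6) × 0.460 L = 0.5 × 15.8 × 0.460 = 3.634 L·cmH2O.
× 0.098 J/(L·cmH2O) → 0.3561 J.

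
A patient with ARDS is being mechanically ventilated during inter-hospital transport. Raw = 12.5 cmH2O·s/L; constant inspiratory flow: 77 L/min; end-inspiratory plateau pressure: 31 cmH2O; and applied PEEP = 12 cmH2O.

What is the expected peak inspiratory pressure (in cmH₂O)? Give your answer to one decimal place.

47.0

Flow: 77 L/min ÷ 60 = 1.2833 L/s.
PIP = Pplat + Raw × flow = 31 + 12.5 × 1.2833 = 31 + 16.041 = 47.041 cmH2O.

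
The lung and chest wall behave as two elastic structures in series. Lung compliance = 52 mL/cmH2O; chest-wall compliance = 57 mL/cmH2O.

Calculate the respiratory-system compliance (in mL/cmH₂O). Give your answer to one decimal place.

27.2

Lung and chest wall are elastances in series: 1/Crs = 1/CL + 1/Ccw.
1/Crs = 1/52 + 1/57 = 0.03677.
Crs = 27.196 mL/cmH2O.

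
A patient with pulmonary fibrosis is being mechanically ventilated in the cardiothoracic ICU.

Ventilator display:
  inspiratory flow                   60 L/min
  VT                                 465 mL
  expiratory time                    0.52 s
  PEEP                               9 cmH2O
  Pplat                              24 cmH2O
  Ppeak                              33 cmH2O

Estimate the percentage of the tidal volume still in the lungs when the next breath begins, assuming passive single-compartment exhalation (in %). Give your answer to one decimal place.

15.5

Flow: 60 L/min ÷ 60 = 1 L/s.
R = (PIP − Pplat)/V̇ = (33 − 24) / 1 = 9.0/1 = 9.0 cmH2O·s/L.
C = Vt/(Pplat − PEEP) = 465.0 / (24 − 9) = 465.0/15.0 = 31.0 mL/cmH2O.
τ = R × C = 9.0 × 0.031 L/cmH2O = 0.279 s.
Fraction remaining at end-expiration = e^(−Te/τ) = e^(−0.52/0.279) = 0.1551 → 15.51%.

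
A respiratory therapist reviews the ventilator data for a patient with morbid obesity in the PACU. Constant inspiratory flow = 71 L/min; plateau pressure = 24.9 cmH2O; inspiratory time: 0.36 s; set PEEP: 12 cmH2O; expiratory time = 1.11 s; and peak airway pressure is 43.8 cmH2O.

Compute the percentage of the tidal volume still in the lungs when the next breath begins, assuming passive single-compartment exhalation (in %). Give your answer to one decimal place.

12.2

Flow: 71 L/min ÷ 60 = 1.1833 L/s.
Vt = flow × Ti = 1.1833 L/s × 0.36 s × 1000 mL/L = 425.99 mL.
R = (PIP − Pplat)/V̇ = (43.8 − 24.9) / 1.1833 = 18.9/1.1833 = 15.972 cmH2O·s/L.
C = Vt/(Pplat − PEEP) = 425.99 / (24.9 − 12) = 425.99/12.9 = 33.022 mL/cmH2O.
τ = R × C = 15.972 × 0.03302 L/cmH2O = 0.5274 s.
Fraction remaining at end-expiration = e^(−Te/τ) = e^(−1.11/0.5274) = 0.1219 → 12.19%.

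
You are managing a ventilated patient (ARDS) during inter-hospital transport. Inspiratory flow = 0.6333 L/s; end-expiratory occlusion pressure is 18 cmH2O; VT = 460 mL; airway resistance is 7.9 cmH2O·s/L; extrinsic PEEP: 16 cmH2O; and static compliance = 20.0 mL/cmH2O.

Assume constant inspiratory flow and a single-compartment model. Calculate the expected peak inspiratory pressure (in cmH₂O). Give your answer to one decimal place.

46.0

Total PEEP = 18 cmH2O (set 16 + intrinsic 2); this is the baseline alveolar pressure.
Equation of motion (constant flow): PIP = Vt/C + R·V̇ + PEEP.
PIP = 460/20.0 + 7.9×0.6333 + 18 = 23.0 + 5.003 + 18 = 46.003 cmH2O.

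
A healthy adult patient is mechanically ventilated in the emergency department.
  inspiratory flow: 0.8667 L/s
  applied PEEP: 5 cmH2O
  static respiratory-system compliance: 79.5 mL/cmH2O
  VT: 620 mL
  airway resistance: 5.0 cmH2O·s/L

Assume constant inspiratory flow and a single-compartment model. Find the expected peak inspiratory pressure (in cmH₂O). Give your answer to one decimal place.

Equation of motion (constant flow): PIP = Vt/C + R·V̇ + PEEP.
PIP = 620/79.5 + 5.0×0.8667 + 5 = 7.799 + 4.334 + 5 = 17.133 cmH2O.

17.1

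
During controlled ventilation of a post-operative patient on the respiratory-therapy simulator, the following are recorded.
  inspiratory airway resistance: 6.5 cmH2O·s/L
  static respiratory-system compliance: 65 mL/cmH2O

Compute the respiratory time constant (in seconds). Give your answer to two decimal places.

0.42

τ = R × C = 6.5 × 65 mL/cmH2O = 6.5 × 0.065 L/cmH2O = 0.4225 s.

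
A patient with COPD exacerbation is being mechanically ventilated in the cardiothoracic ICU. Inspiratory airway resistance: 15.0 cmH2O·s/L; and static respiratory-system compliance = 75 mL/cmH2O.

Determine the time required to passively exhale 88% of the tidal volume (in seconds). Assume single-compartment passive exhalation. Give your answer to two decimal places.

2.39

τ = R × C = 15.0 × 75 mL/cmH2O = 15.0 × 0.075 L/cmH2O = 1.125 s.
Exhaled fraction f = 1 − e^(−t/τ) → t = −τ·ln(1 − f) = −1.125·ln(0.12) = 2.385 s.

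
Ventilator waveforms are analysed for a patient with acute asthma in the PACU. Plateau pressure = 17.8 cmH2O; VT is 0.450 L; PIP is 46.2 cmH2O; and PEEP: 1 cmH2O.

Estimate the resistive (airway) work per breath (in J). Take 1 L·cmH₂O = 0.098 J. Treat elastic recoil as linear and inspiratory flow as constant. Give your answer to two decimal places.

1.25

With constant inspiratory flow the resistive pressure is constant at PIP − Pplat = 46.2 − 17.8 = 28.4 cmH2O, so resistive work = 28.4 × 0.450 = 12.78 L·cmH2O.
× 0.098 J/(L·cmH2O) → 1.252 J.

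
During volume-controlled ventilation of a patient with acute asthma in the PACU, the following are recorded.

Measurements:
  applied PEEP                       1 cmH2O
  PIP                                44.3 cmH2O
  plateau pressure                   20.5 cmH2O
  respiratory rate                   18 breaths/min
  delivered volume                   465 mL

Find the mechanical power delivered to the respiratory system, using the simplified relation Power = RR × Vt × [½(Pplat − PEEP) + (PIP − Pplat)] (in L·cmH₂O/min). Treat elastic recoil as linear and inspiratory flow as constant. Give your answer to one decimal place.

Per-breath work = Vt × [½(Pplat−PEEP) + (PIP−Pplat)] = 0.465 × [0.5×19.5 + 23.8] = 0.465 × 33.55 = 15.601 L·cmH2O.
Power = 18 × 15.601 = 280.82 L·cmH2O/min.

280.8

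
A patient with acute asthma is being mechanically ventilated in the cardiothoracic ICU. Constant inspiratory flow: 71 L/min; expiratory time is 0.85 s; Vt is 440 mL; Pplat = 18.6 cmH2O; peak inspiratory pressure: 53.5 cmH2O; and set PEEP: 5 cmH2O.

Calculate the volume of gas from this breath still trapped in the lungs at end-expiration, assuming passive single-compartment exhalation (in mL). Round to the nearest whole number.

181

Flow: 71 L/min ÷ 60 = 1.1833 L/s.
R = (PIP − Pplat)/V̇ = (53.5 − 18.6) / 1.1833 = 34.9/1.1833 = 29.494 cmH2O·s/L.
C = Vt/(Pplat − PEEP) = 440.0 / (18.6 − 5) = 440.0/13.6 = 32.353 mL/cmH2O.
τ = R × C = 29.494 × 0.03235 L/cmH2O = 0.9541 s.
Fraction remaining = e^(−Te/τ) = e^(−0.85/0.9541) = 0.4103.
Trapped volume = 440.0 × 0.4103 = 180.53 mL.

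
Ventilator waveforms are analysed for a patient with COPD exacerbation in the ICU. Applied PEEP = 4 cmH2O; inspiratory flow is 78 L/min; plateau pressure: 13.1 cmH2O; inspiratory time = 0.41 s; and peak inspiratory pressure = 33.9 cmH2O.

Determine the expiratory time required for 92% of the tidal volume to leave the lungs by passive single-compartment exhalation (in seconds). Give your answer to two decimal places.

2.37

Flow: 78 L/min ÷ 60 = 1.3 L/s.
Vt = flow × Ti = 1.3 L/s × 0.41 s × 1000 mL/L = 533.0 mL.
R = (PIP − Pplat)/V̇ = (33.9 − 13.1) / 1.3 = 20.8/1.3 = 16.0 cmH2O·s/L.
C = Vt/(Pplat − PEEP) = 533.0 / (13.1 − 4) = 533.0/9.1 = 58.571 mL/cmH2O.
τ = R × C = 16.0 × 0.05857 L/cmH2O = 0.9371 s.
t = −τ·ln(1 − 0.92) = −0.9371·ln(0.08) = 2.367 s.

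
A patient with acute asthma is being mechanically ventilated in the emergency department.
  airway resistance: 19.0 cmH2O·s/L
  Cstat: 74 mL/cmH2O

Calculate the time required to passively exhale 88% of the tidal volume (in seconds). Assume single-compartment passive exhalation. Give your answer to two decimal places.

τ = R × C = 19.0 × 74 mL/cmH2O = 19.0 × 0.074 L/cmH2O = 1.406 s.
Exhaled fraction f = 1 − e^(−t/τ) → t = −τ·ln(1 − f) = −1.406·ln(0.12) = 2.981 s.

2.98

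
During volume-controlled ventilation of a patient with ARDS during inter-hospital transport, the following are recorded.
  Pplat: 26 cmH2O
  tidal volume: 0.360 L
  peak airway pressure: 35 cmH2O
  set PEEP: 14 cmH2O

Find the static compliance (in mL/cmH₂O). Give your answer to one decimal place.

30.0

Cstat = Vt / (Pplat − PEEP) = 360 / (26 − 14) = 360 / 12.0 = 30.0 mL/cmH2O.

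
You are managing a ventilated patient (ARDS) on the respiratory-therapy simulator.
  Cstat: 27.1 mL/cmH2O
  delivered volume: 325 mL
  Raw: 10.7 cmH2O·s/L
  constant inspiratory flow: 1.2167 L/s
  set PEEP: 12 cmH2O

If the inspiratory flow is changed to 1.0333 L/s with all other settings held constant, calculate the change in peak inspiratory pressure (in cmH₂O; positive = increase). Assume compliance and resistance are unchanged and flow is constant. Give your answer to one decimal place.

PIP = Vt/C + R·V̇ + PEEP (constant-flow equation of motion).
Only the resistive term changes: ΔPIP = R × ΔV̇ = 10.7 × (1.0333 − 1.2167) = 10.7 × -0.1834 = -1.962 cmH2O.

-2.0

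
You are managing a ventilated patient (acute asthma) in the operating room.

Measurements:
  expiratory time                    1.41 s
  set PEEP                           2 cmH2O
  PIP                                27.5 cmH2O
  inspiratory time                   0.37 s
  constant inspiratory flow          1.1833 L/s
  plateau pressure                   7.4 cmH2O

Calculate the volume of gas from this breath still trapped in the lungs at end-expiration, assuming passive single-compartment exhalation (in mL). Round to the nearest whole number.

Vt = flow × Ti = 1.1833 L/s × 0.37 s × 1000 mL/L = 437.82 mL.
R = (PIP − Pplat)/V̇ = (27.5 − 7.4) / 1.1833 = 20.1/1.1833 = 16.986 cmH2O·s/L.
C = Vt/(Pplat − PEEP) = 437.82 / (7.4 − 2) = 437.82/5.4 = 81.078 mL/cmH2O.
τ = R × C = 16.986 × 0.08108 L/cmH2O = 1.377 s.
Fraction remaining = e^(−Te/τ) = e^(−1.41/1.377) = 0.3592.
Trapped volume = 437.82 × 0.3592 = 157.26 mL.

157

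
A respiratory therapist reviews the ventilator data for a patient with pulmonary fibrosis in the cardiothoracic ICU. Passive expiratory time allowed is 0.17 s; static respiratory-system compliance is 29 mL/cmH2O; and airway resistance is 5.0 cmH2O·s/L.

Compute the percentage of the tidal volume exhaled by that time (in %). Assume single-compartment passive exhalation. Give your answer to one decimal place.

τ = R × C = 5.0 × 29 mL/cmH2O = 5.0 × 0.029 L/cmH2O = 0.145 s.
Passive exhalation: V(t)/V₀ = e^(−t/τ) = e^(−0.17/0.145) = 0.3096.
Fraction exhaled = 1 − 0.3096 = 0.6904 → 69.04%.

69.0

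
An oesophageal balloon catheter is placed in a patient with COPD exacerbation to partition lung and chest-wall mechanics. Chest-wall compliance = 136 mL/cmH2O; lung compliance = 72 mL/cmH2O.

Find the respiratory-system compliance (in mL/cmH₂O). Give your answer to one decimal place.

47.1

Lung and chest wall are elastances in series: 1/Crs = 1/CL + 1/Ccw.
1/Crs = 1/72 + 1/136 = 0.02124.
Crs = 47.081 mL/cmH2O.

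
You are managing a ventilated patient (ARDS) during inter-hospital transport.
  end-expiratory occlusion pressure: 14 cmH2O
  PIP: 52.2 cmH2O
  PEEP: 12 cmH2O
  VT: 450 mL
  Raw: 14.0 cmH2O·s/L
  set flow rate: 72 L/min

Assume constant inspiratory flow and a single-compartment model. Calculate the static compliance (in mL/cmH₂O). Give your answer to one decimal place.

Flow: 72 L/min ÷ 60 = 1.2 L/s.
Total PEEP = 14 cmH2O (set 12 + intrinsic 2); this is the baseline alveolar pressure.
Equation of motion (constant flow): PIP = Vt/C + R·V̇ + PEEP.
Vt/C = PIP − R·V̇ − PEEP = 52.2 − 14.0×1.2 − 14 = 52.2 − 16.8 − 14 = 21.4 cmH2O.
C = Vt / 21.4 = 450 / 21.4 = 21.028 mL/cmH2O.

21.0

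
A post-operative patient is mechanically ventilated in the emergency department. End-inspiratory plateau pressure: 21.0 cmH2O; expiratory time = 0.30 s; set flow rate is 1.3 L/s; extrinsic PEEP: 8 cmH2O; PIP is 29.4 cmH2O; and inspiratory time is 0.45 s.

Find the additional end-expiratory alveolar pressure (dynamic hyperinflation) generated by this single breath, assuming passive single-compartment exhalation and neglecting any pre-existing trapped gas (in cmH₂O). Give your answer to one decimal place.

4.6

Vt = flow × Ti = 1.3 L/s × 0.45 s × 1000 mL/L = 585.0 mL.
R = (PIP − Pplat)/V̇ = (29.4 − 21.0) / 1.3 = 8.4/1.3 = 6.462 cmH2O·s/L.
C = Vt/(Pplat − PEEP) = 585.0 / (21.0 − 8) = 585.0/13.0 = 45.0 mL/cmH2O.
τ = R × C = 6.462 × 0.045 L/cmH2O = 0.2908 s.
Fraction remaining = e^(−Te/τ) = e^(−0.30/0.2908) = 0.3564; trapped volume = 585.0 × 0.3564 = 208.49 mL.
Additional alveolar pressure from trapping ≈ V_trapped / C = 208.49 / 45.0 = 4.633 cmH2O.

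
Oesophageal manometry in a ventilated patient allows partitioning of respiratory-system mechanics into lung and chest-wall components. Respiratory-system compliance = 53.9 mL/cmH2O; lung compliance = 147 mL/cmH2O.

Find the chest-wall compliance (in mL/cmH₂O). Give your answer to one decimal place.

1/Ccw = 1/Crs − 1/CL.
1/Ccw = 1/53.9 − 1/147 = 0.01175.
Ccw = 85.106 mL/cmH2O.

85.1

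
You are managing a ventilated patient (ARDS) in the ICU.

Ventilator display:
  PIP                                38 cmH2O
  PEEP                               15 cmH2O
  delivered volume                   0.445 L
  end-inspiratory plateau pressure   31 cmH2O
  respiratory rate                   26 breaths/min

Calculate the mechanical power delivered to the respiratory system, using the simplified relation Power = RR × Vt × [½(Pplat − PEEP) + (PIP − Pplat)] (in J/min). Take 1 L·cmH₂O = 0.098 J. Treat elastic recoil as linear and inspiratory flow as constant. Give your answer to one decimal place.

17.0

Per-breath work = Vt × [½(Pplat−PEEP) + (PIP−Pplat)] = 0.445 × [0.5×16.0 + 7.0] = 0.445 × 15.0 = 6.675 L·cmH2O.
Power = 26 × 6.675 = 173.55 L·cmH2O/min.
× 0.098 J/(L·cmH2O) → 17.008 J/min.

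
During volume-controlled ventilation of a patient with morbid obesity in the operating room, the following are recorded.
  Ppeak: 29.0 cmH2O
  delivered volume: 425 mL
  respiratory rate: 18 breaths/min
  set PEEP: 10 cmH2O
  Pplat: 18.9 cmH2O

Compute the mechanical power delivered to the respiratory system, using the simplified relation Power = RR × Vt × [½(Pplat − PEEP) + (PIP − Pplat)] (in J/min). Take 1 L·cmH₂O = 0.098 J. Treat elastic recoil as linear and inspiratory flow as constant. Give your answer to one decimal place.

10.9

Per-breath work = Vt × [½(Pplat−PEEP) + (PIP−Pplat)] = 0.425 × [0.5×8.9 + 10.1] = 0.425 × 14.55 = 6.184 L·cmH2O.
Power = 18 × 6.184 = 111.31 L·cmH2O/min.
× 0.098 J/(L·cmH2O) → 10.908 J/min.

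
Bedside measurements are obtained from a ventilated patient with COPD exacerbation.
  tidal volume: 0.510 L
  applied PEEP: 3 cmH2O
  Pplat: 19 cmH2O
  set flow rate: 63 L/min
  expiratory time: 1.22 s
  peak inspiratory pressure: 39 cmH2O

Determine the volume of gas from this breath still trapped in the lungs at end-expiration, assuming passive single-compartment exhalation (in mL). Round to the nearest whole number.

68

Flow: 63 L/min ÷ 60 = 1.05 L/s.
R = (PIP − Pplat)/V̇ = (39 − 19) / 1.05 = 20.0/1.05 = 19.048 cmH2O·s/L.
C = Vt/(Pplat − PEEP) = 510.0 / (19 − 3) = 510.0/16.0 = 31.875 mL/cmH2O.
τ = R × C = 19.048 × 0.03188 L/cmH2O = 0.6073 s.
Fraction remaining = e^(−Te/τ) = e^(−1.22/0.6073) = 0.1341.
Trapped volume = 510.0 × 0.1341 = 68.391 mL.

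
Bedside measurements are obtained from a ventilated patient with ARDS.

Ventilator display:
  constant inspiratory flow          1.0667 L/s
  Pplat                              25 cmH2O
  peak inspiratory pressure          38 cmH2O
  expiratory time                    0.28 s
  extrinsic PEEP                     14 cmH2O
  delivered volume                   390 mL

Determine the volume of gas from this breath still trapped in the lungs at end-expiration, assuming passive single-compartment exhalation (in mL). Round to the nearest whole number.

R = (PIP − Pplat)/V̇ = (38 − 25) / 1.0667 = 13.0/1.0667 = 12.187 cmH2O·s/L.
C = Vt/(Pplat − PEEP) = 390.0 / (25 − 14) = 390.0/11.0 = 35.455 mL/cmH2O.
τ = R × C = 12.187 × 0.03546 L/cmH2O = 0.4322 s.
Fraction remaining = e^(−Te/τ) = e^(−0.28/0.4322) = 0.5232.
Trapped volume = 390.0 × 0.5232 = 204.05 mL.

204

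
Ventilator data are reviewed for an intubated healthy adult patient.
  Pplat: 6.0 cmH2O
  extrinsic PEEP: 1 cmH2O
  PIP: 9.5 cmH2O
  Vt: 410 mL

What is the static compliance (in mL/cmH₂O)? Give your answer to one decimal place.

82.0

Cstat = Vt / (Pplat − PEEP) = 410 / (6.0 − 1) = 410 / 5.0 = 82.0 mL/cmH2O.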